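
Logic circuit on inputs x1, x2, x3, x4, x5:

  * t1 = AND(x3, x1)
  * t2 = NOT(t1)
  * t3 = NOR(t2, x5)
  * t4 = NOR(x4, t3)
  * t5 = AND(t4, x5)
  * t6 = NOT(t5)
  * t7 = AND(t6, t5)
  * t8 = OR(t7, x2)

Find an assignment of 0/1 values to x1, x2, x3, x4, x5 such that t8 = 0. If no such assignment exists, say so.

x1=0 x2=0 x3=0 x4=1 x5=1

t8 = OR(t7, x2) must be 0, so both t7 = 0 and x2 = 0.
Check with x1=0 x2=0 x3=0 x4=1 x5=1:
t1 = AND(x3, x1) = AND(0, 0) = 0
t2 = NOT(t1) = NOT 0 = 1
t3 = NOR(t2, x5) = NOR(1, 1) = 0
t4 = NOR(x4, t3) = NOR(1, 0) = 0
t5 = AND(t4, x5) = AND(0, 1) = 0
t6 = NOT(t5) = NOT 0 = 1
t7 = AND(t6, t5) = AND(1, 0) = 0
t8 = OR(t7, x2) = OR(0, 0) = 0
So t8 = 0 as required.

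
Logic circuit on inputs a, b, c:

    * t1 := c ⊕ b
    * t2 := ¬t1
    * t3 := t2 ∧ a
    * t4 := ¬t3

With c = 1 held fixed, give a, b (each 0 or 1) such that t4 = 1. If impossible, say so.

a=1 b=0

t4 = ¬t3 must be 1, so t3 = 0.
Check with c = 1 and a=1, b=0:
t1 = c ⊕ b = 1 ⊕ 0 = 1
t2 = ¬t1 = ¬1 = 0
t3 = t2 ∧ a = 0 ∧ 1 = 0
t4 = ¬t3 = ¬0 = 1
So t4 = 1.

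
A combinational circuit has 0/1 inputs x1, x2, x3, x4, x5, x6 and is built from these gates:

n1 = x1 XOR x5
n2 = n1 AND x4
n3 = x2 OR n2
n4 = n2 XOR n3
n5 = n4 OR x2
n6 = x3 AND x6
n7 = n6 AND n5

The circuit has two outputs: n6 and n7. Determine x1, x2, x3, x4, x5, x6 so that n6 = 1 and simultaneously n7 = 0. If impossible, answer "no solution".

x1=1, x2=0, x3=1, x4=1, x5=0, x6=1

Check with x1=1, x2=0, x3=1, x4=1, x5=0, x6=1:
n1 = x1 XOR x5 = 1 XOR 0 = 1
n2 = n1 AND x4 = 1 AND 1 = 1
n3 = x2 OR n2 = 0 OR 1 = 1
n4 = n2 XOR n3 = 1 XOR 1 = 0
n5 = n4 OR x2 = 0 OR 0 = 0
n6 = x3 AND x6 = 1 AND 1 = 1
n7 = n6 AND n5 = 1 AND 0 = 0
So n6 = 1 and n7 = 0.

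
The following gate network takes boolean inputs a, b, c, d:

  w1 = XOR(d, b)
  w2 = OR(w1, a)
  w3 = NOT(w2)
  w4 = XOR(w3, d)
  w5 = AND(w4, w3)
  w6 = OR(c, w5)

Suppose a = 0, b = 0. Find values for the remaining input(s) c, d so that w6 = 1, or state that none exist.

Check with a = 0, b = 0 and c=0, d=0:
w1 = XOR(d, b) = XOR(0, 0) = 0
w2 = OR(w1, a) = OR(0, 0) = 0
w3 = NOT(w2) = NOT 0 = 1
w4 = XOR(w3, d) = XOR(1, 0) = 1
w5 = AND(w4, w3) = AND(1, 1) = 1
w6 = OR(c, w5) = OR(0, 1) = 1
So w6 = 1.

c=0, d=0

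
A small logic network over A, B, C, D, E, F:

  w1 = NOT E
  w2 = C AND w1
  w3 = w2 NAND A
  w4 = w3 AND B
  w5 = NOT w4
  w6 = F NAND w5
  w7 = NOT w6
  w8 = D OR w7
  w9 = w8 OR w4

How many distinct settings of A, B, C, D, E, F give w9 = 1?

55

w9 = w8 OR w4 must be 1, so at least one of w8, w4 is 1.
Enumerating the 64 input combinations, 55 give w9 = 1 and 9 give w9 = 0.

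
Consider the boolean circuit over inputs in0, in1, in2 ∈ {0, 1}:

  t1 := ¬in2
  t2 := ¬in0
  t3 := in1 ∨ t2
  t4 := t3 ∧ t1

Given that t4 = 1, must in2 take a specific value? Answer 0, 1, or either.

0

t4 = t3 ∧ t1 must be 1, so both t3 = 1 and t1 = 1.
Every assignment with t4 = 1 has in2 = 0; there are 3 such assignment(s).
  in0=0, in1=0, in2=0
  in0=0, in1=1, in2=0
  in0=1, in1=1, in2=0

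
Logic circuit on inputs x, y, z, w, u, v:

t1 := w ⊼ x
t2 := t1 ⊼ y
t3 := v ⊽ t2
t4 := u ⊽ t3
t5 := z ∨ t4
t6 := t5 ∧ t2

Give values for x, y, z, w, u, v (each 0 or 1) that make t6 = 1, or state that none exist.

t6 = t5 ∧ t2 must be 1, so both t5 = 1 and t2 = 1.
Check with x=1, y=0, z=0, w=1, u=0, v=1:
t1 = w ⊼ x = 1 ⊼ 1 = 0
t2 = t1 ⊼ y = 0 ⊼ 0 = 1
t3 = v ⊽ t2 = 1 ⊽ 1 = 0
t4 = u ⊽ t3 = 0 ⊽ 0 = 1
t5 = z ∨ t4 = 0 ∨ 1 = 1
t6 = t5 ∧ t2 = 1 ∧ 1 = 1
So t6 = 1 as required.

x=1, y=0, z=0, w=1, u=0, v=1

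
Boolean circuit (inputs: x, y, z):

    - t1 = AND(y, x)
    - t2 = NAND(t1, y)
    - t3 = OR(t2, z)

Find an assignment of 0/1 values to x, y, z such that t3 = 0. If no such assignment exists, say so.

Check with x=1, y=1, z=0:
t1 = AND(y, x) = AND(1, 1) = 1
t2 = NAND(t1, y) = NAND(1, 1) = 0
t3 = OR(t2, z) = OR(0, 0) = 0
So t3 = 0 as required.

x=1, y=1, z=0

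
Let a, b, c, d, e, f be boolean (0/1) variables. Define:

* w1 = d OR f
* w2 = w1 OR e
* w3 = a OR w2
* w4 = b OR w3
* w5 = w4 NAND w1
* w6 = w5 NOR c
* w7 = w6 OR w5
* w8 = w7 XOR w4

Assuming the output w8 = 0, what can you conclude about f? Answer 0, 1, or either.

Both values of f occur among assignments with w8 = 0:
  f=0: a=0, b=0, c=0, d=0, e=1, f=0
  f=1: a=0, b=0, c=0, d=0, e=0, f=1

either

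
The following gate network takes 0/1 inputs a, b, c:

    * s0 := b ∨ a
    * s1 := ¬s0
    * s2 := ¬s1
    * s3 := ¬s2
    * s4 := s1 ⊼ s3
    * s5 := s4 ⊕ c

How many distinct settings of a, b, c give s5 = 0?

s5 = s4 ⊕ c must be 0, so s4 and c are equal.
Satisfying assignments:
  a=0, b=0, c=0
  a=0, b=1, c=1
  a=1, b=0, c=1
  a=1, b=1, c=1

4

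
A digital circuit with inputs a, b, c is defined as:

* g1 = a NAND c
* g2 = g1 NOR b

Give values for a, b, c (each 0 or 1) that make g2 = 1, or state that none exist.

a=1, b=0, c=1

g2 = g1 NOR b must be 1, so both g1 = 0 and b = 0.
g1 = a NAND c must be 0, so both a = 1 and c = 1.
Check with a=1, b=0, c=1:
g1 = a NAND c = 1 NAND 1 = 0
g2 = g1 NOR b = 0 NOR 0 = 1
So g2 = 1 as required.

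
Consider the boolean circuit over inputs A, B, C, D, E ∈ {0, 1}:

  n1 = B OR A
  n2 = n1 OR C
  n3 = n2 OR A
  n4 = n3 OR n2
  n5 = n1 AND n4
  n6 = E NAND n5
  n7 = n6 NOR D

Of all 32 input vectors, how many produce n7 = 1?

6

n7 = n6 NOR D must be 1, so both n6 = 0 and D = 0.
n6 = E NAND n5 must be 0, so both E = 1 and n5 = 1.
Enumerating the 32 input combinations, 6 give n7 = 1 and 26 give n7 = 0.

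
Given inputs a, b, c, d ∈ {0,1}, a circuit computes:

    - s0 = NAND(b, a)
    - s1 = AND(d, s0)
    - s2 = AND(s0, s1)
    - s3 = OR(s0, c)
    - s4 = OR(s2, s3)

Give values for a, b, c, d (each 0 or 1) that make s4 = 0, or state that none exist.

s4 = OR(s2, s3) must be 0, so both s2 = 0 and s3 = 0.
s2 = AND(s0, s1) must be 0, so at least one of s0, s1 is 0.
Check with a=1 b=1 c=0 d=1:
s0 = NAND(b, a) = NAND(1, 1) = 0
s1 = AND(d, s0) = AND(1, 0) = 0
s2 = AND(s0, s1) = AND(0, 0) = 0
s3 = OR(s0, c) = OR(0, 0) = 0
s4 = OR(s2, s3) = OR(0, 0) = 0
So s4 = 0 as required.

a=1 b=1 c=0 d=1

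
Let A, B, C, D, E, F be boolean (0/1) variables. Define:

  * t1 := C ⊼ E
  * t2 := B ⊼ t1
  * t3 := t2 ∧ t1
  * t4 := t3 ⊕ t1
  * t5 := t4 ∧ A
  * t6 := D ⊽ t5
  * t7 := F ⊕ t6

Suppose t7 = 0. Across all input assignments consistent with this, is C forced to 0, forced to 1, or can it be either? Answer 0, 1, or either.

Both values of C occur among assignments with t7 = 0:
  C=0: A=0, B=0, C=0, D=0, E=0, F=1
  C=1: A=0, B=0, C=1, D=0, E=0, F=1

either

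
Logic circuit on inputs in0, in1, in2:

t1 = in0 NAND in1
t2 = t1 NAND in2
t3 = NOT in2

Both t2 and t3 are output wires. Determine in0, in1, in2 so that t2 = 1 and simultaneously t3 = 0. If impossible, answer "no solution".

Check with in0=1, in1=1, in2=1:
t1 = in0 NAND in1 = 1 NAND 1 = 0
t2 = t1 NAND in2 = 0 NAND 1 = 1
t3 = NOT in2 = NOT 1 = 0
So t2 = 1 and t3 = 0.

in0=1, in1=1, in2=1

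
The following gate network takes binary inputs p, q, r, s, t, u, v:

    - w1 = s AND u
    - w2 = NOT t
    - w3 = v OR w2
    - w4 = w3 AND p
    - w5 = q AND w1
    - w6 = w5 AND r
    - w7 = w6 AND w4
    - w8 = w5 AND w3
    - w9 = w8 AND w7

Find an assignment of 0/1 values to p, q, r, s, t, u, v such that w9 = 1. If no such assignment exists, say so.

p=1, q=1, r=1, s=1, t=0, u=1, v=1

w9 = w8 AND w7 must be 1, so both w8 = 1 and w7 = 1.
Check with p=1, q=1, r=1, s=1, t=0, u=1, v=1:
w1 = s AND u = 1 AND 1 = 1
w2 = NOT t = NOT 0 = 1
w3 = v OR w2 = 1 OR 1 = 1
w4 = w3 AND p = 1 AND 1 = 1
w5 = q AND w1 = 1 AND 1 = 1
w6 = w5 AND r = 1 AND 1 = 1
w7 = w6 AND w4 = 1 AND 1 = 1
w8 = w5 AND w3 = 1 AND 1 = 1
w9 = w8 AND w7 = 1 AND 1 = 1
So w9 = 1 as required.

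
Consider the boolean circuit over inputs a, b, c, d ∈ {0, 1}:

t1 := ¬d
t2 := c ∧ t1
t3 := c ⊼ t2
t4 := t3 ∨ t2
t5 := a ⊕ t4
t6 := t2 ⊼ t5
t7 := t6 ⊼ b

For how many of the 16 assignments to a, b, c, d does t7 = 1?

9

t7 = t6 ⊼ b must be 1, so at least one of t6, b is 0.
Enumerating the 16 input combinations, 9 give t7 = 1 and 7 give t7 = 0.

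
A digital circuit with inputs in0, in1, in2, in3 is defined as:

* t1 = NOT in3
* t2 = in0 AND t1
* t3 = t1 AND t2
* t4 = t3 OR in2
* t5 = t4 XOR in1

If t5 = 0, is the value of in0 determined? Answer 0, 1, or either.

Both values of in0 occur among assignments with t5 = 0:
  in0=0: in0=0, in1=0, in2=0, in3=0
  in0=1: in0=1, in1=0, in2=0, in3=1

either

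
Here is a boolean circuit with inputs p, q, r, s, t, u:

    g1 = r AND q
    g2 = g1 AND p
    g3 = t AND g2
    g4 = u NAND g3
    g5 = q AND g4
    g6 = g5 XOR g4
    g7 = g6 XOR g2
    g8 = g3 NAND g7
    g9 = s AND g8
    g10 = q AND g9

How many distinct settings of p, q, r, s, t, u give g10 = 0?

50

g10 = q AND g9 must be 0, so at least one of q, g9 is 0.
Enumerating the 64 input combinations, 50 give g10 = 0 and 14 give g10 = 1.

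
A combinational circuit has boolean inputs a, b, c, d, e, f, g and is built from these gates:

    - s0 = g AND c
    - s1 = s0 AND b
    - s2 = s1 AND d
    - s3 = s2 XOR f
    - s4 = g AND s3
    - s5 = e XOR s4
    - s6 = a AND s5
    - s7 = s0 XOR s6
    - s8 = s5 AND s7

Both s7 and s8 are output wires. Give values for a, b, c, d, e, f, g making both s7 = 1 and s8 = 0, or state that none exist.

Check with a=0, b=0, c=1, d=0, e=1, f=1, g=1:
s0 = g AND c = 1 AND 1 = 1
s1 = s0 AND b = 1 AND 0 = 0
s2 = s1 AND d = 0 AND 0 = 0
s3 = s2 XOR f = 0 XOR 1 = 1
s4 = g AND s3 = 1 AND 1 = 1
s5 = e XOR s4 = 1 XOR 1 = 0
s6 = a AND s5 = 0 AND 0 = 0
s7 = s0 XOR s6 = 1 XOR 0 = 1
s8 = s5 AND s7 = 0 AND 1 = 0
So s7 = 1 and s8 = 0.

a=0, b=0, c=1, d=0, e=1, f=1, g=1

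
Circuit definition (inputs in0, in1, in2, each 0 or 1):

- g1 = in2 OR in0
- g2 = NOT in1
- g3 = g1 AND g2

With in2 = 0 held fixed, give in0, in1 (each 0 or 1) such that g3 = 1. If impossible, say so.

g3 = g1 AND g2 must be 1, so both g1 = 1 and g2 = 1.
g1 = in2 OR in0 must be 1, so at least one of in2, in0 is 1.
Check with in2 = 0 and in0=1, in1=0:
g1 = in2 OR in0 = 0 OR 1 = 1
g2 = NOT in1 = NOT 0 = 1
g3 = g1 AND g2 = 1 AND 1 = 1
So g3 = 1.

in0=1 in1=0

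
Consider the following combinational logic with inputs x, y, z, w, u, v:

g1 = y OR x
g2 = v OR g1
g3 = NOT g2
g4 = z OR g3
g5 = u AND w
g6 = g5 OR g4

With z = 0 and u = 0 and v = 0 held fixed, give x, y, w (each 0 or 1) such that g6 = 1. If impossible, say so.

x=0, y=0, w=0

g6 = g5 OR g4 must be 1, so at least one of g5, g4 is 1.
Check with z = 0 and u = 0 and v = 0 and x=0, y=0, w=0:
g1 = y OR x = 0 OR 0 = 0
g2 = v OR g1 = 0 OR 0 = 0
g3 = NOT g2 = NOT 0 = 1
g4 = z OR g3 = 0 OR 1 = 1
g5 = u AND w = 0 AND 0 = 0
g6 = g5 OR g4 = 0 OR 1 = 1
So g6 = 1.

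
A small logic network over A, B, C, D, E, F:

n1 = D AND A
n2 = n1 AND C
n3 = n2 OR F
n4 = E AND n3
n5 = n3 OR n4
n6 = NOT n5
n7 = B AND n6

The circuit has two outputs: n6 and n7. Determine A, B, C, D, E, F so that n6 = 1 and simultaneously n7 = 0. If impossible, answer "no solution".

Check with A=0, B=0, C=1, D=0, E=1, F=0:
n1 = D AND A = 0 AND 0 = 0
n2 = n1 AND C = 0 AND 1 = 0
n3 = n2 OR F = 0 OR 0 = 0
n4 = E AND n3 = 1 AND 0 = 0
n5 = n3 OR n4 = 0 OR 0 = 0
n6 = NOT n5 = NOT 0 = 1
n7 = B AND n6 = 0 AND 1 = 0
So n6 = 1 and n7 = 0.

A=0, B=0, C=1, D=0, E=1, F=0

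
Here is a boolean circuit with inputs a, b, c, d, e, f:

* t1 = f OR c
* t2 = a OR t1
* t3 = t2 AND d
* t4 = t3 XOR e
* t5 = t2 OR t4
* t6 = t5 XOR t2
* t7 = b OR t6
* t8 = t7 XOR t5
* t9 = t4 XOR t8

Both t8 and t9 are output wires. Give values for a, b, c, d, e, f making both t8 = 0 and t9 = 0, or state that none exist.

a=0, b=1, c=0, d=0, e=0, f=1

Check with a=0, b=1, c=0, d=0, e=0, f=1:
t1 = f OR c = 1 OR 0 = 1
t2 = a OR t1 = 0 OR 1 = 1
t3 = t2 AND d = 1 AND 0 = 0
t4 = t3 XOR e = 0 XOR 0 = 0
t5 = t2 OR t4 = 1 OR 0 = 1
t6 = t5 XOR t2 = 1 XOR 1 = 0
t7 = b OR t6 = 1 OR 0 = 1
t8 = t7 XOR t5 = 1 XOR 1 = 0
t9 = t4 XOR t8 = 0 XOR 0 = 0
So t8 = 0 and t9 = 0.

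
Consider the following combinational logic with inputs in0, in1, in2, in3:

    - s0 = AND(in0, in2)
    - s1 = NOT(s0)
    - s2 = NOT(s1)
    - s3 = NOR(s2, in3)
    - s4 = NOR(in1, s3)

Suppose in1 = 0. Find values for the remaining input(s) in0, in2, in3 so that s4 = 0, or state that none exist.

Check with in1 = 0 and in0=1, in2=0, in3=0:
s0 = AND(in0, in2) = AND(1, 0) = 0
s1 = NOT(s0) = NOT 0 = 1
s2 = NOT(s1) = NOT 1 = 0
s3 = NOR(s2, in3) = NOR(0, 0) = 1
s4 = NOR(in1, s3) = NOR(0, 1) = 0
So s4 = 0.

in0=1 in2=0 in3=0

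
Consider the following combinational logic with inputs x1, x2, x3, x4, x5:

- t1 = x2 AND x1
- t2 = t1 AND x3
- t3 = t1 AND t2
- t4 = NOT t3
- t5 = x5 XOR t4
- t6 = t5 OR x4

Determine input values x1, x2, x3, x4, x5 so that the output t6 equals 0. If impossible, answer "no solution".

x1=1, x2=1, x3=0, x4=0, x5=1

t6 = t5 OR x4 must be 0, so both t5 = 0 and x4 = 0.
t5 = x5 XOR t4 must be 0, so x5 and t4 are equal.
Check with x1=1, x2=1, x3=0, x4=0, x5=1:
t1 = x2 AND x1 = 1 AND 1 = 1
t2 = t1 AND x3 = 1 AND 0 = 0
t3 = t1 AND t2 = 1 AND 0 = 0
t4 = NOT t3 = NOT 0 = 1
t5 = x5 XOR t4 = 1 XOR 1 = 0
t6 = t5 OR x4 = 0 OR 0 = 0
So t6 = 0 as required.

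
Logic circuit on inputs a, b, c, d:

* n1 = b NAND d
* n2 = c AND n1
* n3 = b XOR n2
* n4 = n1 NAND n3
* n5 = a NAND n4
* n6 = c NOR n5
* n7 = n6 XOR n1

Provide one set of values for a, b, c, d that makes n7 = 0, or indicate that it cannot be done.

Check with a=1, b=0, c=0, d=0:
n1 = b NAND d = 0 NAND 0 = 1
n2 = c AND n1 = 0 AND 1 = 0
n3 = b XOR n2 = 0 XOR 0 = 0
n4 = n1 NAND n3 = 1 NAND 0 = 1
n5 = a NAND n4 = 1 NAND 1 = 0
n6 = c NOR n5 = 0 NOR 0 = 1
n7 = n6 XOR n1 = 1 XOR 1 = 0
So n7 = 0 as required.

a=1, b=0, c=0, d=0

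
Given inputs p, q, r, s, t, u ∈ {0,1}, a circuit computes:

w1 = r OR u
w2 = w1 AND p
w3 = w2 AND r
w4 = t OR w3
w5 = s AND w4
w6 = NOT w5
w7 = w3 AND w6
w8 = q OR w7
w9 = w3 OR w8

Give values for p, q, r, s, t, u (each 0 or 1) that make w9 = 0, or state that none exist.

p=1, q=0, r=0, s=0, t=1, u=1

w9 = w3 OR w8 must be 0, so both w3 = 0 and w8 = 0.
w3 = w2 AND r must be 0, so at least one of w2, r is 0.
Check with p=1, q=0, r=0, s=0, t=1, u=1:
w1 = r OR u = 0 OR 1 = 1
w2 = w1 AND p = 1 AND 1 = 1
w3 = w2 AND r = 1 AND 0 = 0
w4 = t OR w3 = 1 OR 0 = 1
w5 = s AND w4 = 0 AND 1 = 0
w6 = NOT w5 = NOT 0 = 1
w7 = w3 AND w6 = 0 AND 1 = 0
w8 = q OR w7 = 0 OR 0 = 0
w9 = w3 OR w8 = 0 OR 0 = 0
So w9 = 0 as required.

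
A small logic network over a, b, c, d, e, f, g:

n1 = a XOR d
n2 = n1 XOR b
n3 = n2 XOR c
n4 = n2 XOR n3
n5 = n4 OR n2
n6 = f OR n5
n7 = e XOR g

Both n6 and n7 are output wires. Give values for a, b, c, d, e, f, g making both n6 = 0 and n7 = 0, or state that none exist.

Check with a=1, b=1, c=0, d=0, e=0, f=0, g=0:
n1 = a XOR d = 1 XOR 0 = 1
n2 = n1 XOR b = 1 XOR 1 = 0
n3 = n2 XOR c = 0 XOR 0 = 0
n4 = n2 XOR n3 = 0 XOR 0 = 0
n5 = n4 OR n2 = 0 OR 0 = 0
n6 = f OR n5 = 0 OR 0 = 0
n7 = e XOR g = 0 XOR 0 = 0
So n6 = 0 and n7 = 0.

a=1, b=1, c=0, d=0, e=0, f=0, g=0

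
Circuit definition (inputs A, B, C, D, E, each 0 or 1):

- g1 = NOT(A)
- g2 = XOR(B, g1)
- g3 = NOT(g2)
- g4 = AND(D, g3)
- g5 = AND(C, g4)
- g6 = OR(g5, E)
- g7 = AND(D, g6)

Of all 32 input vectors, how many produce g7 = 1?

g7 = AND(D, g6) must be 1, so both D = 1 and g6 = 1.
Enumerating the 32 input combinations, 10 give g7 = 1 and 22 give g7 = 0.

10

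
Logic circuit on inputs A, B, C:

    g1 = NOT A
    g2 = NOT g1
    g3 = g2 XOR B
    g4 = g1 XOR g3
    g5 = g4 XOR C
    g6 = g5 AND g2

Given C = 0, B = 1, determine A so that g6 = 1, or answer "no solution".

no solution exists

With C = 0, B = 1 fixed, none of the 2 settings of A give g6 = 1.
For example, with A=0:
g1 = NOT A = NOT 0 = 1
g2 = NOT g1 = NOT 1 = 0
g3 = g2 XOR B = 0 XOR 1 = 1
g4 = g1 XOR g3 = 1 XOR 1 = 0
g5 = g4 XOR C = 0 XOR 0 = 0
g6 = g5 AND g2 = 0 AND 0 = 0
giving g6 = 0 ≠ 1.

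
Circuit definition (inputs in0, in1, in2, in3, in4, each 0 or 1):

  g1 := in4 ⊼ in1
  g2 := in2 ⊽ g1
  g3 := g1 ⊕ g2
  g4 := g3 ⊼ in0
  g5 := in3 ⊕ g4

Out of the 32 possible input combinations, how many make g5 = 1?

g5 = in3 ⊕ g4 must be 1, so in3 and g4 differ.
Enumerating the 32 input combinations, 16 give g5 = 1 and 16 give g5 = 0.

16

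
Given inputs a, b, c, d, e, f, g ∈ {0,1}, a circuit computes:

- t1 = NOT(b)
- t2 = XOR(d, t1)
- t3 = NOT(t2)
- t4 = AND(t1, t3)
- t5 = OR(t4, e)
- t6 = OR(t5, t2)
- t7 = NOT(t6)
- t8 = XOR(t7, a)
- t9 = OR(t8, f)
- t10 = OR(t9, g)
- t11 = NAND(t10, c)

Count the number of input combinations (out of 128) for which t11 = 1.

72

t11 = NAND(t10, c) must be 1, so at least one of t10, c is 0.
Enumerating the 128 input combinations, 72 give t11 = 1 and 56 give t11 = 0.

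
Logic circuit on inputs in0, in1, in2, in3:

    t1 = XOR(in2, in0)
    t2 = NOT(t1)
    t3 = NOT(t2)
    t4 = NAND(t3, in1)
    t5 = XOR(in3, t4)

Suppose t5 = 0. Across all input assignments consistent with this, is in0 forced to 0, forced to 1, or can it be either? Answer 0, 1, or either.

Both values of in0 occur among assignments with t5 = 0:
  in0=0: in0=0, in1=0, in2=0, in3=1
  in0=1: in0=1, in1=0, in2=0, in3=1

either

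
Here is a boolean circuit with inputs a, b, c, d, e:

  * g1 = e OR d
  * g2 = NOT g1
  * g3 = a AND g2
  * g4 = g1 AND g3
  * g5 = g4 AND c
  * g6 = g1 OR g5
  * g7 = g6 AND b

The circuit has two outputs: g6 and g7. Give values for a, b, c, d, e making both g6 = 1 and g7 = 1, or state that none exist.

a=1 b=1 c=1 d=1 e=0

Check with a=1 b=1 c=1 d=1 e=0:
g1 = e OR d = 0 OR 1 = 1
g2 = NOT g1 = NOT 1 = 0
g3 = a AND g2 = 1 AND 0 = 0
g4 = g1 AND g3 = 1 AND 0 = 0
g5 = g4 AND c = 0 AND 1 = 0
g6 = g1 OR g5 = 1 OR 0 = 1
g7 = g6 AND b = 1 AND 1 = 1
So g6 = 1 and g7 = 1.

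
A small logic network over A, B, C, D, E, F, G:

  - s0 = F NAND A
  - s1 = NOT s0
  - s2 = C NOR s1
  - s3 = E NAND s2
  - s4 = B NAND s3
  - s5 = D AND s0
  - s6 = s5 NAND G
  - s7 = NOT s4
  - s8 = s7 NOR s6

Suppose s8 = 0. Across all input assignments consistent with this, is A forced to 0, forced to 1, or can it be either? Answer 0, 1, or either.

either

Both values of A occur among assignments with s8 = 0:
  A=0: A=0, B=0, C=0, D=0, E=0, F=0, G=0
  A=1: A=1, B=0, C=0, D=0, E=0, F=0, G=0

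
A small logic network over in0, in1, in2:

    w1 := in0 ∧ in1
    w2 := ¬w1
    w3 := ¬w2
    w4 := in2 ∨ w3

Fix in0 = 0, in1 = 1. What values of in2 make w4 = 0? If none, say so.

w4 = in2 ∨ w3 must be 0, so both in2 = 0 and w3 = 0.
Check with in0 = 0, in1 = 1 and in2=0:
w1 = in0 ∧ in1 = 0 ∧ 1 = 0
w2 = ¬w1 = ¬0 = 1
w3 = ¬w2 = ¬1 = 0
w4 = in2 ∨ w3 = 0 ∨ 0 = 0
So w4 = 0.

in2=0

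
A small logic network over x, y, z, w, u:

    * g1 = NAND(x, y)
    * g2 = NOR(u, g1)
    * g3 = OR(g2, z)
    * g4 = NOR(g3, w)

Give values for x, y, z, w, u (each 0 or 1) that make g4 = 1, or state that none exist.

g4 = NOR(g3, w) must be 1, so both g3 = 0 and w = 0.
g3 = OR(g2, z) must be 0, so both g2 = 0 and z = 0.
Check with x=0, y=0, z=0, w=0, u=1:
g1 = NAND(x, y) = NAND(0, 0) = 1
g2 = NOR(u, g1) = NOR(1, 1) = 0
g3 = OR(g2, z) = OR(0, 0) = 0
g4 = NOR(g3, w) = NOR(0, 0) = 1
So g4 = 1 as required.

x=0, y=0, z=0, w=0, u=1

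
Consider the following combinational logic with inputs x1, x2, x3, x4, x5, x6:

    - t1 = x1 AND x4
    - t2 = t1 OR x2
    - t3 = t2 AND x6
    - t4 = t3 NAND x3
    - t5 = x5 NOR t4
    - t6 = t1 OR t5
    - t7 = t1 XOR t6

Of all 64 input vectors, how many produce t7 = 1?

3

t7 = t1 XOR t6 must be 1, so t1 and t6 differ.
Satisfying assignments:
  x1=0, x2=1, x3=1, x4=0, x5=0, x6=1
  x1=0, x2=1, x3=1, x4=1, x5=0, x6=1
  x1=1, x2=1, x3=1, x4=0, x5=0, x6=1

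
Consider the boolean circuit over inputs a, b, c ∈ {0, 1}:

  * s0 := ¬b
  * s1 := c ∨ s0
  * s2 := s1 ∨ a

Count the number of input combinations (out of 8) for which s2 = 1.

s2 = s1 ∨ a must be 1, so at least one of s1, a is 1.
Enumerating the 8 input combinations, 7 give s2 = 1 and 1 give s2 = 0.

7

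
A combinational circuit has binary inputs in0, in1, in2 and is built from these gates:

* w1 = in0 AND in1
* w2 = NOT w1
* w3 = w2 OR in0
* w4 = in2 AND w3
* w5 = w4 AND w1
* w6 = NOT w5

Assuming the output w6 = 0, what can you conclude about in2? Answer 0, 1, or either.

w6 = NOT w5 must be 0, so w5 = 1.
w5 = w4 AND w1 must be 1, so both w4 = 1 and w1 = 1.
w4 = in2 AND w3 must be 1, so both in2 = 1 and w3 = 1.
Every assignment with w6 = 0 has in2 = 1; there are 1 such assignment(s).
  in0=1, in1=1, in2=1

1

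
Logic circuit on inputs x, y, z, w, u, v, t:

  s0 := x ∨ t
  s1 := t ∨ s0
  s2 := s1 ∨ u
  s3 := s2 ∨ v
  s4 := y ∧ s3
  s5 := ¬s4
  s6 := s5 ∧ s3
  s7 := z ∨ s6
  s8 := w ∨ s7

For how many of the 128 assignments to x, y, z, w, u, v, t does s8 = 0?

17

s8 = w ∨ s7 must be 0, so both w = 0 and s7 = 0.
s7 = z ∨ s6 must be 0, so both z = 0 and s6 = 0.
s6 = s5 ∧ s3 must be 0, so at least one of s5, s3 is 0.
Enumerating the 128 input combinations, 17 give s8 = 0 and 111 give s8 = 1.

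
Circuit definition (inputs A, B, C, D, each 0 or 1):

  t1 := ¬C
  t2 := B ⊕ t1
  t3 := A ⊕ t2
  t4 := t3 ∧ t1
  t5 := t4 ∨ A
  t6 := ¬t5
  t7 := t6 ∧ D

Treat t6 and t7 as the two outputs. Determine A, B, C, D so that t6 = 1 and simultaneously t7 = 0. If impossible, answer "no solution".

Check with A=0 B=1 C=0 D=0:
t1 = ¬C = ¬0 = 1
t2 = B ⊕ t1 = 1 ⊕ 1 = 0
t3 = A ⊕ t2 = 0 ⊕ 0 = 0
t4 = t3 ∧ t1 = 0 ∧ 1 = 0
t5 = t4 ∨ A = 0 ∨ 0 = 0
t6 = ¬t5 = ¬0 = 1
t7 = t6 ∧ D = 1 ∧ 0 = 0
So t6 = 1 and t7 = 0.

A=0 B=1 C=0 D=0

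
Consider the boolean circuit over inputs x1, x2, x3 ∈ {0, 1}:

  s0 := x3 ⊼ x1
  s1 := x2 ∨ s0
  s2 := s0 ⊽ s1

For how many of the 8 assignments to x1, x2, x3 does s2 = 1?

s2 = s0 ⊽ s1 must be 1, so both s0 = 0 and s1 = 0.
Satisfying assignments:
  x1=1, x2=0, x3=1

1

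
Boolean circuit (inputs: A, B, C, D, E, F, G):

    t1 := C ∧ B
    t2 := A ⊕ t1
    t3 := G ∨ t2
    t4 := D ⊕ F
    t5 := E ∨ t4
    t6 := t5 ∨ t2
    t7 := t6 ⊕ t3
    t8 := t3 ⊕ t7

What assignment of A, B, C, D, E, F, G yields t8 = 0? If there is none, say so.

A=0, B=0, C=0, D=0, E=0, F=0, G=1

t8 = t3 ⊕ t7 must be 0, so t3 and t7 are equal.
Check with A=0, B=0, C=0, D=0, E=0, F=0, G=1:
t1 = C ∧ B = 0 ∧ 0 = 0
t2 = A ⊕ t1 = 0 ⊕ 0 = 0
t3 = G ∨ t2 = 1 ∨ 0 = 1
t4 = D ⊕ F = 0 ⊕ 0 = 0
t5 = E ∨ t4 = 0 ∨ 0 = 0
t6 = t5 ∨ t2 = 0 ∨ 0 = 0
t7 = t6 ⊕ t3 = 0 ⊕ 1 = 1
t8 = t3 ⊕ t7 = 1 ⊕ 1 = 0
So t8 = 0 as required.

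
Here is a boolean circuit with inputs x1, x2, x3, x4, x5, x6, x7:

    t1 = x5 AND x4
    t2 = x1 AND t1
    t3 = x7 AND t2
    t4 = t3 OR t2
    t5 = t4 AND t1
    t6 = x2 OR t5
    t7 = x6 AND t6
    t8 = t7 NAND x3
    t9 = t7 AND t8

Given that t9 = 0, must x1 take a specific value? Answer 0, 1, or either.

either

Both values of x1 occur among assignments with t9 = 0:
  x1=0: x1=0, x2=0, x3=0, x4=0, x5=0, x6=0, x7=0
  x1=1: x1=1, x2=0, x3=0, x4=0, x5=0, x6=0, x7=0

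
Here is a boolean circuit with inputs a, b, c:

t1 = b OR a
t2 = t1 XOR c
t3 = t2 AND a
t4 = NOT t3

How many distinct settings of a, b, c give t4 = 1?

t4 = NOT t3 must be 1, so t3 = 0.
Enumerating the 8 input combinations, 6 give t4 = 1 and 2 give t4 = 0.

6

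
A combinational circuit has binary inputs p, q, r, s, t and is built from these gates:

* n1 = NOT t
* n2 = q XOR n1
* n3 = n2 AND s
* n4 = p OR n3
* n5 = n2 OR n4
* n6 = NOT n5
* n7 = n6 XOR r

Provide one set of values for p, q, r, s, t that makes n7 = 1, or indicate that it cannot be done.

p=1, q=0, r=1, s=1, t=0

n7 = n6 XOR r must be 1, so n6 and r differ.
Check with p=1, q=0, r=1, s=1, t=0:
n1 = NOT t = NOT 0 = 1
n2 = q XOR n1 = 0 XOR 1 = 1
n3 = n2 AND s = 1 AND 1 = 1
n4 = p OR n3 = 1 OR 1 = 1
n5 = n2 OR n4 = 1 OR 1 = 1
n6 = NOT n5 = NOT 1 = 0
n7 = n6 XOR r = 0 XOR 1 = 1
So n7 = 1 as required.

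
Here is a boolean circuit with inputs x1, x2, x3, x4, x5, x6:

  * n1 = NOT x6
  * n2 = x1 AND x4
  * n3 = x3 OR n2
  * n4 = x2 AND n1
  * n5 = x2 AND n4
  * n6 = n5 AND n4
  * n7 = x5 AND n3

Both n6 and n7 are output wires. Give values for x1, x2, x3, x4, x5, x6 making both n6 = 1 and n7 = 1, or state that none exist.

Check with x1=1, x2=1, x3=0, x4=1, x5=1, x6=0:
n1 = NOT x6 = NOT 0 = 1
n2 = x1 AND x4 = 1 AND 1 = 1
n3 = x3 OR n2 = 0 OR 1 = 1
n4 = x2 AND n1 = 1 AND 1 = 1
n5 = x2 AND n4 = 1 AND 1 = 1
n6 = n5 AND n4 = 1 AND 1 = 1
n7 = x5 AND n3 = 1 AND 1 = 1
So n6 = 1 and n7 = 1.

x1=1, x2=1, x3=0, x4=1, x5=1, x6=0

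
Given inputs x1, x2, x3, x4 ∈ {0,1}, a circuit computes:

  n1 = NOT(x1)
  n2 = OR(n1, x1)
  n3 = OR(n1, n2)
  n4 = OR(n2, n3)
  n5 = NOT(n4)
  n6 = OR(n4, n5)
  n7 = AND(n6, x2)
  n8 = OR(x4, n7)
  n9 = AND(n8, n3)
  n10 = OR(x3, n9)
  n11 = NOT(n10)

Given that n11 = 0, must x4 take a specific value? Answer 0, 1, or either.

Both values of x4 occur among assignments with n11 = 0:
  x4=0: x1=0, x2=0, x3=1, x4=0
  x4=1: x1=0, x2=0, x3=0, x4=1

either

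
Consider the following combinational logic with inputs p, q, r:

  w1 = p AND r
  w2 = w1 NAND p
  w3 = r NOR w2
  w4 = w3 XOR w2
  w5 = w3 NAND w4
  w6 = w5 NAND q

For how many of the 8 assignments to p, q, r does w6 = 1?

w6 = w5 NAND q must be 1, so at least one of w5, q is 0.
Enumerating the 8 input combinations, 4 give w6 = 1 and 4 give w6 = 0.

4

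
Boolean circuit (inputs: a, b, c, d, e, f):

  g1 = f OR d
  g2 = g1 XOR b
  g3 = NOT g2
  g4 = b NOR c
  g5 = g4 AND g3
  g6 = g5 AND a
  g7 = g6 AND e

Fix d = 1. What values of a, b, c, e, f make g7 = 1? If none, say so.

With d = 1 fixed, none of the 32 settings of a, b, c, e, f give g7 = 1.
For example, with a=0, b=1, c=0, e=1, f=0:
g1 = f OR d = 0 OR 1 = 1
g2 = g1 XOR b = 1 XOR 1 = 0
g3 = NOT g2 = NOT 0 = 1
g4 = b NOR c = 1 NOR 0 = 0
g5 = g4 AND g3 = 0 AND 1 = 0
g6 = g5 AND a = 0 AND 0 = 0
g7 = g6 AND e = 0 AND 1 = 0
giving g7 = 0 ≠ 1.

no solution exists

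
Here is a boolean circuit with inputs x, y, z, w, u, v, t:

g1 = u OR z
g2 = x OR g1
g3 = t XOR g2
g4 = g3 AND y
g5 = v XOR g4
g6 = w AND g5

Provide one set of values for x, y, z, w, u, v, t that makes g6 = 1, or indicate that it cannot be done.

x=0 y=0 z=1 w=1 u=0 v=1 t=0

Check with x=0 y=0 z=1 w=1 u=0 v=1 t=0:
g1 = u OR z = 0 OR 1 = 1
g2 = x OR g1 = 0 OR 1 = 1
g3 = t XOR g2 = 0 XOR 1 = 1
g4 = g3 AND y = 1 AND 0 = 0
g5 = v XOR g4 = 1 XOR 0 = 1
g6 = w AND g5 = 1 AND 1 = 1
So g6 = 1 as required.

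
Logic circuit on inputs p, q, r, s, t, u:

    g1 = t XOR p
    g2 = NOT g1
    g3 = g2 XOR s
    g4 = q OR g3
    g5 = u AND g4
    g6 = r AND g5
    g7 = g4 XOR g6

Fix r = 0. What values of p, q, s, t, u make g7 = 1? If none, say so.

g7 = g4 XOR g6 must be 1, so g4 and g6 differ.
Check with r = 0 and p=1, q=0, s=1, t=0, u=0:
g1 = t XOR p = 0 XOR 1 = 1
g2 = NOT g1 = NOT 1 = 0
g3 = g2 XOR s = 0 XOR 1 = 1
g4 = q OR g3 = 0 OR 1 = 1
g5 = u AND g4 = 0 AND 1 = 0
g6 = r AND g5 = 0 AND 0 = 0
g7 = g4 XOR g6 = 1 XOR 0 = 1
So g7 = 1.

p=1, q=0, s=1, t=0, u=0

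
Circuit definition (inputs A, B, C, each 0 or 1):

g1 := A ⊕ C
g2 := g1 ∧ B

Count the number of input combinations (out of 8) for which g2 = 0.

g2 = g1 ∧ B must be 0, so at least one of g1, B is 0.
Satisfying assignments:
  A=0, B=0, C=0
  A=0, B=0, C=1
  A=0, B=1, C=0
  A=1, B=0, C=0
  A=1, B=0, C=1
  A=1, B=1, C=1

6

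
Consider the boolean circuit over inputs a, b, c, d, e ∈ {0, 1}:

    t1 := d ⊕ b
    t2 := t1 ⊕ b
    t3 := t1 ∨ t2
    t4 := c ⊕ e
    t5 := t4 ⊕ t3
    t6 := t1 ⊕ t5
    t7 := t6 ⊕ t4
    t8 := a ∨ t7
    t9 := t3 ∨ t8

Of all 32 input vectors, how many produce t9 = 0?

4

t9 = t3 ∨ t8 must be 0, so both t3 = 0 and t8 = 0.
Satisfying assignments:
  a=0, b=0, c=0, d=0, e=0
  a=0, b=0, c=0, d=0, e=1
  a=0, b=0, c=1, d=0, e=0
  a=0, b=0, c=1, d=0, e=1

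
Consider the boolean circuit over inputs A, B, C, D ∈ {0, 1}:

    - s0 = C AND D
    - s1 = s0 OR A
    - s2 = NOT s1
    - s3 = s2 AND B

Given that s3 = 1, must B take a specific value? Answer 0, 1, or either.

s3 = s2 AND B must be 1, so both s2 = 1 and B = 1.
s2 = NOT s1 must be 1, so s1 = 0.
s1 = s0 OR A must be 0, so both s0 = 0 and A = 0.
Every assignment with s3 = 1 has B = 1; there are 3 such assignment(s).
  A=0, B=1, C=0, D=0
  A=0, B=1, C=0, D=1
  A=0, B=1, C=1, D=0

1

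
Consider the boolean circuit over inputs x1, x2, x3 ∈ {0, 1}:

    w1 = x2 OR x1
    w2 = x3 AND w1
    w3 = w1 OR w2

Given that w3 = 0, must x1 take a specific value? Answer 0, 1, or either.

0

w3 = w1 OR w2 must be 0, so both w1 = 0 and w2 = 0.
Every assignment with w3 = 0 has x1 = 0; there are 2 such assignment(s).
  x1=0, x2=0, x3=0
  x1=0, x2=0, x3=1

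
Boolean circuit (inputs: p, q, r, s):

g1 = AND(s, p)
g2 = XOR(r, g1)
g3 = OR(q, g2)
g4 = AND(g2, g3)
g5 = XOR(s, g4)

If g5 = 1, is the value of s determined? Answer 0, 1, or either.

Both values of s occur among assignments with g5 = 1:
  s=0: p=0, q=0, r=1, s=0
  s=1: p=0, q=0, r=0, s=1

either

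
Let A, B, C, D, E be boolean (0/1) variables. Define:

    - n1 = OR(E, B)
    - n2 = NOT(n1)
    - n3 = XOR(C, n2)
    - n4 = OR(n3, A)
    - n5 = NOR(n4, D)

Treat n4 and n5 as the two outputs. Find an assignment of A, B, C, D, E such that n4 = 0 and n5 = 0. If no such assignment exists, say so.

A=0, B=0, C=1, D=1, E=0

Check with A=0, B=0, C=1, D=1, E=0:
n1 = OR(E, B) = OR(0, 0) = 0
n2 = NOT(n1) = NOT 0 = 1
n3 = XOR(C, n2) = XOR(1, 1) = 0
n4 = OR(n3, A) = OR(0, 0) = 0
n5 = NOR(n4, D) = NOR(0, 1) = 0
So n4 = 0 and n5 = 0.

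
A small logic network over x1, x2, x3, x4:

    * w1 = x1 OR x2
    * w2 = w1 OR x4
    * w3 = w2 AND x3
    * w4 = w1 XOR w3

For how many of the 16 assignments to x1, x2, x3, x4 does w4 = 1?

7

w4 = w1 XOR w3 must be 1, so w1 and w3 differ.
Enumerating the 16 input combinations, 7 give w4 = 1 and 9 give w4 = 0.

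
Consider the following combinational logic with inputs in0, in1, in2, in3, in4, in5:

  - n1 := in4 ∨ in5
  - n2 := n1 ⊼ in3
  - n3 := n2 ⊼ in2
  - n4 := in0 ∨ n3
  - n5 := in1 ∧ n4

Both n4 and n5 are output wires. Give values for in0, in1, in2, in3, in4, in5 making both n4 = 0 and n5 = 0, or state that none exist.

in0=0, in1=1, in2=1, in3=0, in4=1, in5=1

Check with in0=0, in1=1, in2=1, in3=0, in4=1, in5=1:
n1 = in4 ∨ in5 = 1 ∨ 1 = 1
n2 = n1 ⊼ in3 = 1 ⊼ 0 = 1
n3 = n2 ⊼ in2 = 1 ⊼ 1 = 0
n4 = in0 ∨ n3 = 0 ∨ 0 = 0
n5 = in1 ∧ n4 = 1 ∧ 0 = 0
So n4 = 0 and n5 = 0.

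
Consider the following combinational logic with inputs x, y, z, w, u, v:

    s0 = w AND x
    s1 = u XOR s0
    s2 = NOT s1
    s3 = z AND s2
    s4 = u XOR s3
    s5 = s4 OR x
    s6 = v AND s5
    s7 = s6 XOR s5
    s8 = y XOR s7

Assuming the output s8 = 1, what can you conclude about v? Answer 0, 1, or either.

either

Both values of v occur among assignments with s8 = 1:
  v=0: x=0, y=0, z=0, w=0, u=1, v=0
  v=1: x=0, y=1, z=0, w=0, u=0, v=1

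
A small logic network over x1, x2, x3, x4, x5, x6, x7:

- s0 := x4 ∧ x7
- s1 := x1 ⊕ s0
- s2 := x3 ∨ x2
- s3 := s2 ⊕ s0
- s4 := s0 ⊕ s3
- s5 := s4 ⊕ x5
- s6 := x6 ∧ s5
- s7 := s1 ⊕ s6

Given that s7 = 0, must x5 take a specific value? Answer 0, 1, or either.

either

Both values of x5 occur among assignments with s7 = 0:
  x5=0: x1=0, x2=0, x3=0, x4=0, x5=0, x6=0, x7=0
  x5=1: x1=0, x2=0, x3=0, x4=0, x5=1, x6=0, x7=0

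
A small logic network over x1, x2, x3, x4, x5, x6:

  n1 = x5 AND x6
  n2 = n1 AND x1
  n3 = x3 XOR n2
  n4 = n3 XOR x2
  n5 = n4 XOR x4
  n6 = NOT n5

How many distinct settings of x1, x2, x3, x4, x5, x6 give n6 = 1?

n6 = NOT n5 must be 1, so n5 = 0.
Enumerating the 64 input combinations, 32 give n6 = 1 and 32 give n6 = 0.

32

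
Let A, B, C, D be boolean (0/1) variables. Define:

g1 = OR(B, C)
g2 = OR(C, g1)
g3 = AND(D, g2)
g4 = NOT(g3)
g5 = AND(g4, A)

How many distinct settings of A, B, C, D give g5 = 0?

11

g5 = AND(g4, A) must be 0, so at least one of g4, A is 0.
Enumerating the 16 input combinations, 11 give g5 = 0 and 5 give g5 = 1.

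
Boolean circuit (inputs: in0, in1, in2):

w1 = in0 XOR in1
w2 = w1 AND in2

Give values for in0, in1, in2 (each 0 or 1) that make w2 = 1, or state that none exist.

in0=1 in1=0 in2=1

w2 = w1 AND in2 must be 1, so both w1 = 1 and in2 = 1.
w1 = in0 XOR in1 must be 1, so in0 and in1 differ.
Check with in0=1 in1=0 in2=1:
w1 = in0 XOR in1 = 1 XOR 0 = 1
w2 = w1 AND in2 = 1 AND 1 = 1
So w2 = 1 as required.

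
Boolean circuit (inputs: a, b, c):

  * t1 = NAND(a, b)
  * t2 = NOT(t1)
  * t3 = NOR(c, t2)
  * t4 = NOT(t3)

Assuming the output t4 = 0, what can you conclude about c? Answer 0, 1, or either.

t4 = NOT(t3) must be 0, so t3 = 1.
Every assignment with t4 = 0 has c = 0; there are 3 such assignment(s).
  a=0, b=0, c=0
  a=0, b=1, c=0
  a=1, b=0, c=0

0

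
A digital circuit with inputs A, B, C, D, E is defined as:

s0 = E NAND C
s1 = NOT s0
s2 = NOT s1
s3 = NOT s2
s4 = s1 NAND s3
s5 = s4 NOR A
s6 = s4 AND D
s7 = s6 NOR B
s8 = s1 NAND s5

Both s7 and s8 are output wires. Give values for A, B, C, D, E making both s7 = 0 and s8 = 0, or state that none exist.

Check with A=0 B=1 C=1 D=1 E=1:
s0 = E NAND C = 1 NAND 1 = 0
s1 = NOT s0 = NOT 0 = 1
s2 = NOT s1 = NOT 1 = 0
s3 = NOT s2 = NOT 0 = 1
s4 = s1 NAND s3 = 1 NAND 1 = 0
s5 = s4 NOR A = 0 NOR 0 = 1
s6 = s4 AND D = 0 AND 1 = 0
s7 = s6 NOR B = 0 NOR 1 = 0
s8 = s1 NAND s5 = 1 NAND 1 = 0
So s7 = 0 and s8 = 0.

A=0 B=1 C=1 D=1 E=1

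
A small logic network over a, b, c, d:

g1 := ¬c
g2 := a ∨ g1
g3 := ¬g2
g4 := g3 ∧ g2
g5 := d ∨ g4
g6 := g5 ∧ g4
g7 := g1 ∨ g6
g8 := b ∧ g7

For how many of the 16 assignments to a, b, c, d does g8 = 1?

g8 = b ∧ g7 must be 1, so both b = 1 and g7 = 1.
Satisfying assignments:
  a=0, b=1, c=0, d=0
  a=0, b=1, c=0, d=1
  a=1, b=1, c=0, d=0
  a=1, b=1, c=0, d=1

4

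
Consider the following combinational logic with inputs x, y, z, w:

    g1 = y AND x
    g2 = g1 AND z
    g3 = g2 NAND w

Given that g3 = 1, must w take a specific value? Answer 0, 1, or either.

either

Both values of w occur among assignments with g3 = 1:
  w=0: x=0, y=0, z=0, w=0
  w=1: x=0, y=0, z=0, w=1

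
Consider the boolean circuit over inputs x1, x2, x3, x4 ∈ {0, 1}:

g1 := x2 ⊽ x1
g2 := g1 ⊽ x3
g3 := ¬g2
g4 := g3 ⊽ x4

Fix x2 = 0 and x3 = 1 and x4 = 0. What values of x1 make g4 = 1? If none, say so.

no solution exists

With x2 = 0 and x3 = 1 and x4 = 0 fixed, none of the 2 settings of x1 give g4 = 1.
For example, with x1=1:
g1 = x2 ⊽ x1 = 0 ⊽ 1 = 0
g2 = g1 ⊽ x3 = 0 ⊽ 1 = 0
g3 = ¬g2 = ¬0 = 1
g4 = g3 ⊽ x4 = 1 ⊽ 0 = 0
giving g4 = 0 ≠ 1.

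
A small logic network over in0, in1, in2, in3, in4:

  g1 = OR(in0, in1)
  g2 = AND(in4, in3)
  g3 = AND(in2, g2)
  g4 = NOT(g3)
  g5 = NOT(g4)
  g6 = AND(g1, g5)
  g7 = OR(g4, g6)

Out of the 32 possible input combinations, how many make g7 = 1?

31

g7 = OR(g4, g6) must be 1, so at least one of g4, g6 is 1.
Enumerating the 32 input combinations, 31 give g7 = 1 and 1 give g7 = 0.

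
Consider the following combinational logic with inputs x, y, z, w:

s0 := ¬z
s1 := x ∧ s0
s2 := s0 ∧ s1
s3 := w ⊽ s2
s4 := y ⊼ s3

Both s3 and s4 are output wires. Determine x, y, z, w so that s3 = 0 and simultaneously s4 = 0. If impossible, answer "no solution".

no solution exists

Across all 16 input combinations, none give both s3 = 0 and s4 = 0.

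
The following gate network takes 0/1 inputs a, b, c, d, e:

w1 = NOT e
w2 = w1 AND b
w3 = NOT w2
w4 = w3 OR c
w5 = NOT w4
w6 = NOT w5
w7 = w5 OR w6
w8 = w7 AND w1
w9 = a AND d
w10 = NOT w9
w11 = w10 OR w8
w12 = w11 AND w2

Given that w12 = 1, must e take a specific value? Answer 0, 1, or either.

0

w12 = w11 AND w2 must be 1, so both w11 = 1 and w2 = 1.
w11 = w10 OR w8 must be 1, so at least one of w10, w8 is 1.
Every assignment with w12 = 1 has e = 0; there are 8 such assignment(s).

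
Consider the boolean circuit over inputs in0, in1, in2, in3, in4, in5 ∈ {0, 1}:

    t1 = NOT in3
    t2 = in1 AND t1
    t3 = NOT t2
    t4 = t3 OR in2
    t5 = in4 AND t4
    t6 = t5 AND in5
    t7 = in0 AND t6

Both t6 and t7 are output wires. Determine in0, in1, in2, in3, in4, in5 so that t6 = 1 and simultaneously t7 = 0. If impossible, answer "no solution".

in0=0, in1=1, in2=1, in3=0, in4=1, in5=1

Check with in0=0, in1=1, in2=1, in3=0, in4=1, in5=1:
t1 = NOT in3 = NOT 0 = 1
t2 = in1 AND t1 = 1 AND 1 = 1
t3 = NOT t2 = NOT 1 = 0
t4 = t3 OR in2 = 0 OR 1 = 1
t5 = in4 AND t4 = 1 AND 1 = 1
t6 = t5 AND in5 = 1 AND 1 = 1
t7 = in0 AND t6 = 0 AND 1 = 0
So t6 = 1 and t7 = 0.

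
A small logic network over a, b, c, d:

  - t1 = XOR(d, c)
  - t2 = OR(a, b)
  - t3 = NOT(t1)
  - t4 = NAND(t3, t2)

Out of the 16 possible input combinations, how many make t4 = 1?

10

t4 = NAND(t3, t2) must be 1, so at least one of t3, t2 is 0.
Enumerating the 16 input combinations, 10 give t4 = 1 and 6 give t4 = 0.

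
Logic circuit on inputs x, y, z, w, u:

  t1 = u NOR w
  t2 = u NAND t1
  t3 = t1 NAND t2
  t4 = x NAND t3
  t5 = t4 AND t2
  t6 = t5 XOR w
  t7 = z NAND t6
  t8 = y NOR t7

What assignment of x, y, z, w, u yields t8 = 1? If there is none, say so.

Check with x=0 y=0 z=1 w=0 u=0:
t1 = u NOR w = 0 NOR 0 = 1
t2 = u NAND t1 = 0 NAND 1 = 1
t3 = t1 NAND t2 = 1 NAND 1 = 0
t4 = x NAND t3 = 0 NAND 0 = 1
t5 = t4 AND t2 = 1 AND 1 = 1
t6 = t5 XOR w = 1 XOR 0 = 1
t7 = z NAND t6 = 1 NAND 1 = 0
t8 = y NOR t7 = 0 NOR 0 = 1
So t8 = 1 as required.

x=0 y=0 z=1 w=0 u=0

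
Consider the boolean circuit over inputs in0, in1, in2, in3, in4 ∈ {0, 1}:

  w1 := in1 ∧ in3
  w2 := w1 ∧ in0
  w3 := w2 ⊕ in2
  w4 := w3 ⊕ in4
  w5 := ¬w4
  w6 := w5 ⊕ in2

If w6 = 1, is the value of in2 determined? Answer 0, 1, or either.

either

Both values of in2 occur among assignments with w6 = 1:
  in2=0: in0=0, in1=0, in2=0, in3=0, in4=0
  in2=1: in0=0, in1=0, in2=1, in3=0, in4=0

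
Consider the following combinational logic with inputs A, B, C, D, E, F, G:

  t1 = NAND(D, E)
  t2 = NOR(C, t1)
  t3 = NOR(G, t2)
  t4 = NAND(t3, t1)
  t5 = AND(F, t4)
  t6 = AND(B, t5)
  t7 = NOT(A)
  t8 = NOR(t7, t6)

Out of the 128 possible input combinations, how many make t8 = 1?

t8 = NOR(t7, t6) must be 1, so both t7 = 0 and t6 = 0.
t7 = NOT(A) must be 0, so A = 1.
Enumerating the 128 input combinations, 54 give t8 = 1 and 74 give t8 = 0.

54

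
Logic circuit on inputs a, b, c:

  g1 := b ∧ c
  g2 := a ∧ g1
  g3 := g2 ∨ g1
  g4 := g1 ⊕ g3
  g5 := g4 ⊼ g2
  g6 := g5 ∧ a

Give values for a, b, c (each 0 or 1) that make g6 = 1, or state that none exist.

a=1, b=0, c=1

g6 = g5 ∧ a must be 1, so both g5 = 1 and a = 1.
Check with a=1, b=0, c=1:
g1 = b ∧ c = 0 ∧ 1 = 0
g2 = a ∧ g1 = 1 ∧ 0 = 0
g3 = g2 ∨ g1 = 0 ∨ 0 = 0
g4 = g1 ⊕ g3 = 0 ⊕ 0 = 0
g5 = g4 ⊼ g2 = 0 ⊼ 0 = 1
g6 = g5 ∧ a = 1 ∧ 1 = 1
So g6 = 1 as required.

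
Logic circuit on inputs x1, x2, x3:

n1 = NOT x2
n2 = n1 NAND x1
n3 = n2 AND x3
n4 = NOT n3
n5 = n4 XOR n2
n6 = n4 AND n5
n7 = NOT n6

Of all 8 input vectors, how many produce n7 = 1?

n7 = NOT n6 must be 1, so n6 = 0.
Satisfying assignments:
  x1=0, x2=0, x3=0
  x1=0, x2=0, x3=1
  x1=0, x2=1, x3=0
  x1=0, x2=1, x3=1
  x1=1, x2=1, x3=0
  x1=1, x2=1, x3=1

6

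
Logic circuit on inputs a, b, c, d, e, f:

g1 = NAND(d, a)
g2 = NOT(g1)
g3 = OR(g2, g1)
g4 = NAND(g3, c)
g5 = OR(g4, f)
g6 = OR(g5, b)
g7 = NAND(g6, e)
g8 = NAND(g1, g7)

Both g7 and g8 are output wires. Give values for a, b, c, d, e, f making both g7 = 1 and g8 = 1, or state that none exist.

Check with a=1 b=0 c=0 d=1 e=0 f=1:
g1 = NAND(d, a) = NAND(1, 1) = 0
g2 = NOT(g1) = NOT 0 = 1
g3 = OR(g2, g1) = OR(1, 0) = 1
g4 = NAND(g3, c) = NAND(1, 0) = 1
g5 = OR(g4, f) = OR(1, 1) = 1
g6 = OR(g5, b) = OR(1, 0) = 1
g7 = NAND(g6, e) = NAND(1, 0) = 1
g8 = NAND(g1, g7) = NAND(0, 1) = 1
So g7 = 1 and g8 = 1.

a=1 b=0 c=0 d=1 e=0 f=1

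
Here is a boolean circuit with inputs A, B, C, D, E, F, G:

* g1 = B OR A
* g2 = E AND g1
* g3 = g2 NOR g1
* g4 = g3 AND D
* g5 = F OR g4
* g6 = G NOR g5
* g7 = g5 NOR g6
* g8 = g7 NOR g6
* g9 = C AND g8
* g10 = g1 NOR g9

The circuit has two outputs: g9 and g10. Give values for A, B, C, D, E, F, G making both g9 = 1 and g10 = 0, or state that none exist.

Check with A=0, B=0, C=1, D=1, E=1, F=0, G=0:
g1 = B OR A = 0 OR 0 = 0
g2 = E AND g1 = 1 AND 0 = 0
g3 = g2 NOR g1 = 0 NOR 0 = 1
g4 = g3 AND D = 1 AND 1 = 1
g5 = F OR g4 = 0 OR 1 = 1
g6 = G NOR g5 = 0 NOR 1 = 0
g7 = g5 NOR g6 = 1 NOR 0 = 0
g8 = g7 NOR g6 = 0 NOR 0 = 1
g9 = C AND g8 = 1 AND 1 = 1
g10 = g1 NOR g9 = 0 NOR 1 = 0
So g9 = 1 and g10 = 0.

A=0, B=0, C=1, D=1, E=1, F=0, G=0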